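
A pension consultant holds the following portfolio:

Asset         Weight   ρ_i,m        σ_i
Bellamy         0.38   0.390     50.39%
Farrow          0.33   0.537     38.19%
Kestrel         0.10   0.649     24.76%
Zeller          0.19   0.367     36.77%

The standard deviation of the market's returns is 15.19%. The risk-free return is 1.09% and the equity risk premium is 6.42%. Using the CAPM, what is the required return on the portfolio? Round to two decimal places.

β_Bellamy = 0.390 × 50.39% / 15.19% = 1.2938
β_Farrow = 0.537 × 38.19% / 15.19% = 1.3501
β_Kestrel = 0.649 × 24.76% / 15.19% = 1.0579
β_Zeller = 0.367 × 36.77% / 15.19% = 0.8884
β_P = Σ w_i β_i = 0.38×1.2938 + 0.33×1.3501 + 0.10×1.0579 + 0.19×0.8884 = 1.2118
E(R_P) = R_f + β_P × MRP = 1.09% + 1.2118 × 6.42% = 8.87%

8.87%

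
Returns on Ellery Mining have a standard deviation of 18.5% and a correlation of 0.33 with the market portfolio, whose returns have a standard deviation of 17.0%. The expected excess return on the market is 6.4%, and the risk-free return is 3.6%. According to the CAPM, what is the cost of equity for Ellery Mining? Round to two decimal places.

β = ρ × σ_i / σ_m = 0.33 × 18.5% / 17.0% = 0.3591
E(R) = 3.6% + 0.3591 × 6.4% = 5.90%

5.90%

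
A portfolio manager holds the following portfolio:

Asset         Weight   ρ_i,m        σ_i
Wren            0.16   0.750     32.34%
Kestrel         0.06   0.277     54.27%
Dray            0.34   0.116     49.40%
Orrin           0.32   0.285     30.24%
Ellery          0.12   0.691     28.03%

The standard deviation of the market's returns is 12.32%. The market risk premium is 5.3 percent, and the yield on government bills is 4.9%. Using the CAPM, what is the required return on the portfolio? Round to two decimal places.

β_Wren = 0.750 × 32.34% / 12.32% = 1.9688
β_Kestrel = 0.277 × 54.27% / 12.32% = 1.2202
β_Dray = 0.116 × 49.40% / 12.32% = 0.4651
β_Orrin = 0.285 × 30.24% / 12.32% = 0.6995
β_Ellery = 0.691 × 28.03% / 12.32% = 1.5721
β_P = Σ w_i β_i = 0.16×1.9688 + 0.06×1.2202 + 0.34×0.4651 + 0.32×0.6995 + 0.12×1.5721 = 0.9588
E(R_P) = R_f + β_P × MRP = 4.9% + 0.9588 × 5.3% = 9.98%

9.98%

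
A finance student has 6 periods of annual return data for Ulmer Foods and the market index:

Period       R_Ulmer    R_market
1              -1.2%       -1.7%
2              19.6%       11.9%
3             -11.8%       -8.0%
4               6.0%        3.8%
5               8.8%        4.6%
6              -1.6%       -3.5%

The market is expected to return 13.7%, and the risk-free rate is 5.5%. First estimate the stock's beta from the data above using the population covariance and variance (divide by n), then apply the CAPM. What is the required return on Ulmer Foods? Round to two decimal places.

17.91%

Mean R_i = (-1.2 + 19.6 − 11.8 + 6.0 + 8.8 − 1.6) / 6 = 3.3000%
Mean R_m = (-1.7 + 11.9 − 8.0 + 3.8 + 4.6 − 3.5) / 6 = 1.1833%
Σ(R_i − R̄_i)(R_m − R̄_m) = 375.1300  ⇒  Cov = 375.1300 / 6 = 62.5217
Σ(R_m − R̄_m)² = 247.9483  ⇒  Var(R_m) = 247.9483 / 6 = 41.3247
β = Cov / Var(R_m) = 62.5217 / 41.3247 = 1.5129
MRP = 13.7% − 5.5% = 8.20%
E(R) = R_f + β × MRP = 5.5% + 1.5129 × 8.2% = 17.91%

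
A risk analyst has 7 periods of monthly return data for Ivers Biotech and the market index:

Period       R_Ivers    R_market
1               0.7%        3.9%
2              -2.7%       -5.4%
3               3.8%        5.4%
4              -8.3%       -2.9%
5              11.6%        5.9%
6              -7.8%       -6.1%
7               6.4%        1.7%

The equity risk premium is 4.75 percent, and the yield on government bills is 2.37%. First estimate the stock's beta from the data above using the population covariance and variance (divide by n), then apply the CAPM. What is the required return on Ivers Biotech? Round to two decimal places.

8.08%

Mean R_i = (0.7 − 2.7 + 3.8 − 8.3 + 11.6 − 7.8 + 6.4) / 7 = 0.5286%
Mean R_m = (3.9 − 5.4 + 5.4 − 2.9 + 5.9 − 6.1 + 1.7) / 7 = 0.3571%
Σ(R_i − R̄_i)(R_m − R̄_m) = 187.4786  ⇒  Cov = 187.4786 / 7 = 26.7827
Σ(R_m − R̄_m)² = 155.9571  ⇒  Var(R_m) = 155.9571 / 7 = 22.2796
β = Cov / Var(R_m) = 26.7827 / 22.2796 = 1.2021
E(R) = R_f + β × MRP = 2.37% + 1.2021 × 4.75% = 8.08%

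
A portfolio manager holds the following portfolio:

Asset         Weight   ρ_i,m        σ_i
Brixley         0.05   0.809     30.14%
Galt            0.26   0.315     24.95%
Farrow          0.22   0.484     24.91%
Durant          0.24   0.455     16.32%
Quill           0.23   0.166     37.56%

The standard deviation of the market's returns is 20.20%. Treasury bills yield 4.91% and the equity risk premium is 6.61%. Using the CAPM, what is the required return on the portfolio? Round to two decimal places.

7.90%

β_Brixley = 0.809 × 30.14% / 20.20% = 1.2071
β_Galt = 0.315 × 24.95% / 20.20% = 0.3891
β_Farrow = 0.484 × 24.91% / 20.20% = 0.5969
β_Durant = 0.455 × 16.32% / 20.20% = 0.3676
β_Quill = 0.166 × 37.56% / 20.20% = 0.3087
β_P = Σ w_i β_i = 0.05×1.2071 + 0.26×0.3891 + 0.22×0.5969 + 0.24×0.3676 + 0.23×0.3087 = 0.4521
E(R_P) = R_f + β_P × MRP = 4.91% + 0.4521 × 6.61% = 7.90%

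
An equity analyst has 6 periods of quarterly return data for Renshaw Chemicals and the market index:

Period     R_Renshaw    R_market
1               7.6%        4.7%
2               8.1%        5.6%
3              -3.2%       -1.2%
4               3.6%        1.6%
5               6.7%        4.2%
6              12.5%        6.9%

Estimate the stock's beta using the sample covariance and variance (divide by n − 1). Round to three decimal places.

Mean R_i = (7.6 + 8.1 − 3.2 + 3.6 + 6.7 + 12.5) / 6 = 5.8833%
Mean R_m = (4.7 + 5.6 − 1.2 + 1.6 + 4.2 + 6.9) / 6 = 3.6333%
Σ(R_i − R̄_i)(R_m − R̄_m) = 76.8133  ⇒  Cov = 76.8133 / 5 = 15.3627
Σ(R_m − R̄_m)² = 43.4933  ⇒  Var(R_m) = 43.4933 / 5 = 8.6987
β = Cov / Var(R_m) = 15.3627 / 8.6987 = 1.7661

1.766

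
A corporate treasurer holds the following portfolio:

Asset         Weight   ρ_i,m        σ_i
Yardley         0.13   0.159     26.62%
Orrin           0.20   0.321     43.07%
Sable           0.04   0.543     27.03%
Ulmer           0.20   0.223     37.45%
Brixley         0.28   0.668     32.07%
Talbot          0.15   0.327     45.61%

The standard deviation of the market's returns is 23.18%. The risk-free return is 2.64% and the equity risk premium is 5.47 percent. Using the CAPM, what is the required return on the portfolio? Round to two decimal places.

β_Yardley = 0.159 × 26.62% / 23.18% = 0.1826
β_Orrin = 0.321 × 43.07% / 23.18% = 0.5964
β_Sable = 0.543 × 27.03% / 23.18% = 0.6332
β_Ulmer = 0.223 × 37.45% / 23.18% = 0.3603
β_Brixley = 0.668 × 32.07% / 23.18% = 0.9242
β_Talbot = 0.327 × 45.61% / 23.18% = 0.6434
β_P = Σ w_i β_i = 0.13×0.1826 + 0.20×0.5964 + 0.04×0.6332 + 0.20×0.3603 + 0.28×0.9242 + 0.15×0.6434 = 0.5957
E(R_P) = R_f + β_P × MRP = 2.64% + 0.5957 × 5.47% = 5.90%

5.90%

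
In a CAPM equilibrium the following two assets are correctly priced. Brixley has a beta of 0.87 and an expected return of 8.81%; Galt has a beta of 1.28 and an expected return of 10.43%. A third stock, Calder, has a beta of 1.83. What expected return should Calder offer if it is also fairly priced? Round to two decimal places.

MRP (SML slope) = (10.43% − 8.81%) / (1.28 − 0.87) = 1.62% / 0.41 = 3.9512%
R_f (intercept) = 8.81% − 0.87 × 3.9512% = 5.3725%
E(R_Calder) = R_f + β × MRP = 5.3725% + 1.83 × 3.9512% = 12.60%

12.60%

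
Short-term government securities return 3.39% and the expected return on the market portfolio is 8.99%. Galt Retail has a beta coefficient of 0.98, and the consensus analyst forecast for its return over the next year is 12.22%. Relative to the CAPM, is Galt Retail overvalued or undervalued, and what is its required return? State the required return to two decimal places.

Undervalued; required return 8.88%

MRP = 8.99% − 3.39% = 5.60%
Required return = R_f + β·MRP = 3.39% + 0.98 × 5.60% = 8.88%
Forecast 12.22% > required 8.88% → the stock plots above the SML → undervalued.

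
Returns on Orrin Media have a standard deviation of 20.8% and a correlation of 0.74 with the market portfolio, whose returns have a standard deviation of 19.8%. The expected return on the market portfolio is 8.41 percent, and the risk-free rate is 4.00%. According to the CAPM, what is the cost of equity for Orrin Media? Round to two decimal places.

7.43%

β = ρ × σ_i / σ_m = 0.74 × 20.8% / 19.8% = 0.7774
MRP = 8.41% − 4.00% = 4.41%
E(R) = 4.00% + 0.7774 × 4.41% = 7.43%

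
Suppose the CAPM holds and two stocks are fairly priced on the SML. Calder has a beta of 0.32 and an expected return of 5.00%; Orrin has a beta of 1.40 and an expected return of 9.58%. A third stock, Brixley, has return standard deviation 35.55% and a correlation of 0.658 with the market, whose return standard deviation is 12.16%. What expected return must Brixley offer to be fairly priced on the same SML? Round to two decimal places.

MRP = (9.58% − 5.00%) / (1.40 − 0.32) = 4.2407%
R_f = 5.00% − 0.32 × 4.2407% = 3.6430%
β_Brixley = ρ·σ_i/σ_m = 0.658 × 35.55 / 12.16 = 1.9237
E(R_Brixley) = R_f + β × MRP = 3.6430% + 1.9237 × 4.2407% = 11.80%

11.80%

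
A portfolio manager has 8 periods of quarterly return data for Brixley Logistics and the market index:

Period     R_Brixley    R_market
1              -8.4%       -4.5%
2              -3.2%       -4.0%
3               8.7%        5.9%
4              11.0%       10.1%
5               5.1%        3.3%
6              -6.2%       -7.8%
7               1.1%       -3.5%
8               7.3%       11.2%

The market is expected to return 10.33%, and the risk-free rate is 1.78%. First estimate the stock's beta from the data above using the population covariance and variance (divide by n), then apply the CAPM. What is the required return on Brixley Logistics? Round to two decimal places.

Mean R_i = (-8.4 − 3.2 + 8.7 + 11.0 + 5.1 − 6.2 + 1.1 + 7.3) / 8 = 1.9250%
Mean R_m = (-4.5 − 4.0 + 5.9 + 10.1 + 3.3 − 7.8 − 3.5 + 11.2) / 8 = 1.3375%
Σ(R_i − R̄_i)(R_m − R̄_m) = 335.5325  ⇒  Cov = 335.5325 / 8 = 41.9416
Σ(R_m − R̄_m)² = 368.1788  ⇒  Var(R_m) = 368.1788 / 8 = 46.0224
β = Cov / Var(R_m) = 41.9416 / 46.0224 = 0.9113
MRP = 10.33% − 1.78% = 8.55%
E(R) = R_f + β × MRP = 1.78% + 0.9113 × 8.55% = 9.57%

9.57%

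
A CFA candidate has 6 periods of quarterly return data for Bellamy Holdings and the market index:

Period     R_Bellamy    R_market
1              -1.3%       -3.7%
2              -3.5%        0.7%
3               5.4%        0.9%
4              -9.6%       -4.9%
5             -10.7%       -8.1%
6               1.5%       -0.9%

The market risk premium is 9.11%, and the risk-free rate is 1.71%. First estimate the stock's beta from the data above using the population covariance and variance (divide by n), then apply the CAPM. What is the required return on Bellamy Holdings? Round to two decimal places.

14.93%

Mean R_i = (-1.3 − 3.5 + 5.4 − 9.6 − 10.7 + 1.5) / 6 = -3.0333%
Mean R_m = (-3.7 + 0.7 + 0.9 − 4.9 − 8.1 − 0.9) / 6 = -2.6667%
Σ(R_i − R̄_i)(R_m − R̄_m) = 91.0467  ⇒  Cov = 91.0467 / 6 = 15.1745
Σ(R_m − R̄_m)² = 62.7533  ⇒  Var(R_m) = 62.7533 / 6 = 10.4589
β = Cov / Var(R_m) = 15.1745 / 10.4589 = 1.4509
E(R) = R_f + β × MRP = 1.71% + 1.4509 × 9.11% = 14.93%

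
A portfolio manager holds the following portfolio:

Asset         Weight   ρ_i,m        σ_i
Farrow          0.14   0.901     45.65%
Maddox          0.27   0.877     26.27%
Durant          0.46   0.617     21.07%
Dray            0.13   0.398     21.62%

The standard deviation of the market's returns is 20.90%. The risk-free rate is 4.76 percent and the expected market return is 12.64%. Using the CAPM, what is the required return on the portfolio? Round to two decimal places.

11.95%

β_Farrow = 0.901 × 45.65% / 20.90% = 1.9680
β_Maddox = 0.877 × 26.27% / 20.90% = 1.1023
β_Durant = 0.617 × 21.07% / 20.90% = 0.6220
β_Dray = 0.398 × 21.62% / 20.90% = 0.4117
β_P = Σ w_i β_i = 0.14×1.9680 + 0.27×1.1023 + 0.46×0.6220 + 0.13×0.4117 = 0.9128
MRP = 12.64% − 4.76% = 7.88%
E(R_P) = R_f + β_P × MRP = 4.76% + 0.9128 × 7.88% = 11.95%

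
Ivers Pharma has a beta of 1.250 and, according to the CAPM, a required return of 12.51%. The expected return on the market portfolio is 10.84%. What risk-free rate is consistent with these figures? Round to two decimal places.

4.16%

E(R) = R_f + β(E(R_m) − R_f) = R_f(1 − β) + β·E(R_m)
12.51% = R_f × (1 − 1.250) + 1.250 × 10.84%
12.51% = R_f × -0.250 + 13.55000%
R_f = (12.51% − 13.55000%) / -0.250 = 4.16%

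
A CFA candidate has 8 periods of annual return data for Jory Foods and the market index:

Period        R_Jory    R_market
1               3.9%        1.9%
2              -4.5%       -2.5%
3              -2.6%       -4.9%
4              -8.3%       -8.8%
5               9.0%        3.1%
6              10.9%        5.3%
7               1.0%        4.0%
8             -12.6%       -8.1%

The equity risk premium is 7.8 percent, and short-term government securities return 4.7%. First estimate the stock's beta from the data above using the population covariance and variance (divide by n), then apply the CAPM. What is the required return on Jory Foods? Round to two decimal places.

Mean R_i = (3.9 − 4.5 − 2.6 − 8.3 + 9.0 + 10.9 + 1.0 − 12.6) / 8 = -0.4000%
Mean R_m = (1.9 − 2.5 − 4.9 − 8.8 + 3.1 + 5.3 + 4.0 − 8.1) / 8 = -1.2500%
Σ(R_i − R̄_i)(R_m − R̄_m) = 292.1700  ⇒  Cov = 292.1700 / 8 = 36.5213
Σ(R_m − R̄_m)² = 218.1200  ⇒  Var(R_m) = 218.1200 / 8 = 27.2650
β = Cov / Var(R_m) = 36.5213 / 27.2650 = 1.3395
E(R) = R_f + β × MRP = 4.7% + 1.3395 × 7.8% = 15.15%

15.15%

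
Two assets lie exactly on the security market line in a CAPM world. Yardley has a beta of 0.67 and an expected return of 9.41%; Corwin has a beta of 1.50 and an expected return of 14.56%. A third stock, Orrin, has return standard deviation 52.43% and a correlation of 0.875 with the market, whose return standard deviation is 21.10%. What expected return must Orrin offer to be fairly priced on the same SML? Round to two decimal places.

18.74%

MRP = (14.56% − 9.41%) / (1.50 − 0.67) = 6.2048%
R_f = 9.41% − 0.67 × 6.2048% = 5.2528%
β_Orrin = ρ·σ_i/σ_m = 0.875 × 52.43 / 21.10 = 2.1742
E(R_Orrin) = R_f + β × MRP = 5.2528% + 2.1742 × 6.2048% = 18.74%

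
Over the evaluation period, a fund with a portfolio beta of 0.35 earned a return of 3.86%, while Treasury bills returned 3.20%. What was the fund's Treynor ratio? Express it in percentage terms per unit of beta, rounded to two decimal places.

1.89%

Treynor = (R_P − R_f) / β_P = (3.86% − 3.20%) / 0.3500 = 0.66% / 0.3500 = 1.89%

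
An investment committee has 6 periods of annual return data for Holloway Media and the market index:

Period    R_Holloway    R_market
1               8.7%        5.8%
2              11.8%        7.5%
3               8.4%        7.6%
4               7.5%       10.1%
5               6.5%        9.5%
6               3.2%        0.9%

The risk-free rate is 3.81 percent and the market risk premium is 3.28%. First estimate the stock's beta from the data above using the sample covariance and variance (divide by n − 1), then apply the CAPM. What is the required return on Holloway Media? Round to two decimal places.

5.30%

Mean R_i = (8.7 + 11.8 + 8.4 + 7.5 + 6.5 + 3.2) / 6 = 7.6833%
Mean R_m = (5.8 + 7.5 + 7.6 + 10.1 + 9.5 + 0.9) / 6 = 6.9000%
Σ(R_i − R̄_i)(R_m − R̄_m) = 25.0900  ⇒  Cov = 25.0900 / 5 = 5.0180
Σ(R_m − R̄_m)² = 55.0600  ⇒  Var(R_m) = 55.0600 / 5 = 11.0120
β = Cov / Var(R_m) = 5.0180 / 11.0120 = 0.4557
E(R) = R_f + β × MRP = 3.81% + 0.4557 × 3.28% = 5.30%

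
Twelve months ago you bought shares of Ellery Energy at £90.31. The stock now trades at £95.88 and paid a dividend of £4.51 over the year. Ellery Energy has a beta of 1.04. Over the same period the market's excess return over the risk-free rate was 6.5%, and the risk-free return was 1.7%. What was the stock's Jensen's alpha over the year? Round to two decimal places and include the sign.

Realised HPR = (P1 + D1 − P0) / P0 = (95.88 + 4.51 − 90.31) / 90.31 = 10.08 / 90.31 = 11.1616%
CAPM required = R_f + β·MRP = 1.7% + 1.04 × 6.5% = 8.4600%
α = realised − required = 11.1616% − 8.4600% = +2.70%

+2.70%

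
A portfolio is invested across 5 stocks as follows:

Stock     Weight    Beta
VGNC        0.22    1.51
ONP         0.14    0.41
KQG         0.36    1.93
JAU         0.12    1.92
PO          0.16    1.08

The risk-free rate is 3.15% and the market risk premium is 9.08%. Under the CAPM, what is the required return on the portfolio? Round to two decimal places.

β_P = Σ w_i β_i = 0.22×1.51 + 0.14×0.41 + 0.36×1.93 + 0.12×1.92 + 0.16×1.08 = 1.4876
E(R_P) = R_f + β_P × MRP = 3.15% + 1.4876 × 9.08% = 16.66%

16.66%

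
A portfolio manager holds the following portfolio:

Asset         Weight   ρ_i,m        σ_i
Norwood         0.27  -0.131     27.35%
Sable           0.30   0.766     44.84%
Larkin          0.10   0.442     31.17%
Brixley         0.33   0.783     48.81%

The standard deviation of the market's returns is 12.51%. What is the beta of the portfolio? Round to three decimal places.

β_Norwood = -0.131 × 27.35% / 12.51% = -0.2864
β_Sable = 0.766 × 44.84% / 12.51% = 2.7456
β_Larkin = 0.442 × 31.17% / 12.51% = 1.1013
β_Brixley = 0.783 × 48.81% / 12.51% = 3.0550
β_P = Σ w_i β_i = 0.27×-0.2864 + 0.30×2.7456 + 0.10×1.1013 + 0.33×3.0550 = 1.8646

1.865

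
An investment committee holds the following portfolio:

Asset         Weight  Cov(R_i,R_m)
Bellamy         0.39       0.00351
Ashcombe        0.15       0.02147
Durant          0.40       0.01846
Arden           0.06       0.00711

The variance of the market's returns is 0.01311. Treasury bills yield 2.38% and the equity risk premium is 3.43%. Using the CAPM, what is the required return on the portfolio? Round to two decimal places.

β_Bellamy = 0.00351 / 0.01311 = 0.2677
β_Ashcombe = 0.02147 / 0.01311 = 1.6377
β_Durant = 0.01846 / 0.01311 = 1.4081
β_Arden = 0.00711 / 0.01311 = 0.5423
β_P = Σ w_i β_i = 0.39×0.2677 + 0.15×1.6377 + 0.40×1.4081 + 0.06×0.5423 = 0.9458
E(R_P) = R_f + β_P × MRP = 2.38% + 0.9458 × 3.43% = 5.62%

5.62%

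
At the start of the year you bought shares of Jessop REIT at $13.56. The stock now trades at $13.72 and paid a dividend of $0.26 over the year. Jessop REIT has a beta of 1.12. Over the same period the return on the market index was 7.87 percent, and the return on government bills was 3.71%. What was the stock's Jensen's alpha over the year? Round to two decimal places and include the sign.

-5.27%

Realised HPR = (P1 + D1 − P0) / P0 = (13.72 + 0.26 − 13.56) / 13.56 = 0.42 / 13.56 = 3.0973%
MRP = 7.87% − 3.71% = 4.16%
CAPM required = R_f + β·MRP = 3.71% + 1.12 × 4.16% = 8.3692%
α = realised − required = 3.0973% − 8.3692% = -5.27%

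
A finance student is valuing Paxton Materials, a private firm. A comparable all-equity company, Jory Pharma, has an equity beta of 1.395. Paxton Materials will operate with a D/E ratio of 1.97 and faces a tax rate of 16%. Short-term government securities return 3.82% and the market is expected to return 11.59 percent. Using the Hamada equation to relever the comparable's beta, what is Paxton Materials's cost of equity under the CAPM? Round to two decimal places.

β_L = β_U × [1 + (1 − t)(D/E)] = 1.395 × [1 + (1 − 0.16) × 1.97]
    = 1.395 × [1 + 0.84 × 1.97] = 1.395 × 2.6548 = 3.7034
MRP = 11.59% − 3.82% = 7.77%
E(R) = R_f + β_L × MRP = 3.82% + 3.7034 × 7.77% = 32.60%

32.60%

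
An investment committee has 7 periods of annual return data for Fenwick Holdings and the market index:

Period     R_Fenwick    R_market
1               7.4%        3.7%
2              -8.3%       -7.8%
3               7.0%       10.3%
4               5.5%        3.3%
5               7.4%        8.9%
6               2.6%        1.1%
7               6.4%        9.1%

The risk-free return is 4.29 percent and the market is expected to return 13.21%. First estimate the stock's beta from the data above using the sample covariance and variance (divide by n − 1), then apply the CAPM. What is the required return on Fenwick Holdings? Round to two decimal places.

Mean R_i = (7.4 − 8.3 + 7.0 + 5.5 + 7.4 + 2.6 + 6.4) / 7 = 4.0000%
Mean R_m = (3.7 − 7.8 + 10.3 + 3.3 + 8.9 + 1.1 + 9.1) / 7 = 4.0857%
Σ(R_i − R̄_i)(R_m − R̄_m) = 194.9300  ⇒  Cov = 194.9300 / 6 = 32.4883
Σ(R_m − R̄_m)² = 237.8886  ⇒  Var(R_m) = 237.8886 / 6 = 39.6481
β = Cov / Var(R_m) = 32.4883 / 39.6481 = 0.8194
MRP = 13.21% − 4.29% = 8.92%
E(R) = R_f + β × MRP = 4.29% + 0.8194 × 8.92% = 11.60%

11.60%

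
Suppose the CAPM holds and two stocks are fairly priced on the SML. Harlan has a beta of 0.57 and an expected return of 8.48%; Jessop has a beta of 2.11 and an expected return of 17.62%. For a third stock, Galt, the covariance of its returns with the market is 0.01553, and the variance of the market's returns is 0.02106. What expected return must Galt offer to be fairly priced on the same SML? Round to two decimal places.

9.47%

MRP = (17.62% − 8.48%) / (2.11 − 0.57) = 5.9351%
R_f = 8.48% − 0.57 × 5.9351% = 5.0970%
β_Galt = Cov / Var(R_m) = 0.01553 / 0.02106 = 0.7374
E(R_Galt) = R_f + β × MRP = 5.0970% + 0.7374 × 5.9351% = 9.47%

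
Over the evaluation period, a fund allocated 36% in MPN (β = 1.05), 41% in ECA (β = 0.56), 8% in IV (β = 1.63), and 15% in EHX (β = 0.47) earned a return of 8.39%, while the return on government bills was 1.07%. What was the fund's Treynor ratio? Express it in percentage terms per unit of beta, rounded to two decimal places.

β_P = 0.36×1.05 + 0.41×0.56 + 0.08×1.63 + 0.15×0.47 = 0.8085
Treynor = (R_P − R_f) / β_P = (8.39% − 1.07%) / 0.8085 = 7.32% / 0.8085 = 9.05%

9.05%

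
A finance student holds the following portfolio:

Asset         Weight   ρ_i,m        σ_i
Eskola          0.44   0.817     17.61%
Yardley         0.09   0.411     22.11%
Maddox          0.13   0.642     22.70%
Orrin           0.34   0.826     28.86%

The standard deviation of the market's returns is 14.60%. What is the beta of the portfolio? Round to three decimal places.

β_Eskola = 0.817 × 17.61% / 14.60% = 0.9854
β_Yardley = 0.411 × 22.11% / 14.60% = 0.6224
β_Maddox = 0.642 × 22.70% / 14.60% = 0.9982
β_Orrin = 0.826 × 28.86% / 14.60% = 1.6328
β_P = Σ w_i β_i = 0.44×0.9854 + 0.09×0.6224 + 0.13×0.9982 + 0.34×1.6328 = 1.1745

1.175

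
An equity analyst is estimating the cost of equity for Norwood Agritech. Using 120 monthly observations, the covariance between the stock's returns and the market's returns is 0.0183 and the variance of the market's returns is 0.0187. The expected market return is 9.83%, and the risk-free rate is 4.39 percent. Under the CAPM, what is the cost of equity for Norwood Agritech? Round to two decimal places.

9.71%

β = Cov(R_i, R_m) / Var(R_m) = 0.0183 / 0.0187 = 0.9786
MRP = 9.83% − 4.39% = 5.44%
E(R) = R_f + β × MRP = 4.39% + 0.9786 × 5.44% = 9.71%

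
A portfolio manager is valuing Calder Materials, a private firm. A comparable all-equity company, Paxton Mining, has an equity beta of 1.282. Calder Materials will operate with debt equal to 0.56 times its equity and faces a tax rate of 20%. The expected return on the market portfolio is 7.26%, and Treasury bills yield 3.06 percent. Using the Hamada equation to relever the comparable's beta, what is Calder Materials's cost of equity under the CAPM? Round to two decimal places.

10.86%

β_L = β_U × [1 + (1 − t)(D/E)] = 1.282 × [1 + (1 − 0.20) × 0.56]
    = 1.282 × [1 + 0.80 × 0.56] = 1.282 × 1.4480 = 1.8563
MRP = 7.26% − 3.06% = 4.20%
E(R) = R_f + β_L × MRP = 3.06% + 1.8563 × 4.20% = 10.86%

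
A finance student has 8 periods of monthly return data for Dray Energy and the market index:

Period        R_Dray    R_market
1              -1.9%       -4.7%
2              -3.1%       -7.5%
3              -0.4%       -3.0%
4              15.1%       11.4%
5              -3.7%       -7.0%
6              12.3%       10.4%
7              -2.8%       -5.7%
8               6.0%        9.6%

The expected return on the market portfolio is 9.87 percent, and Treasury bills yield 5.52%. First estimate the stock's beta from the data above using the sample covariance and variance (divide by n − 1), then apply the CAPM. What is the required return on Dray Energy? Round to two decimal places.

Mean R_i = (-1.9 − 3.1 − 0.4 + 15.1 − 3.7 + 12.3 − 2.8 + 6.0) / 8 = 2.6875%
Mean R_m = (-4.7 − 7.5 − 3.0 + 11.4 − 7.0 + 10.4 − 5.7 + 9.6) / 8 = 0.4375%
Σ(R_i − R̄_i)(R_m − R̄_m) = 423.4938  ⇒  Cov = 423.4938 / 7 = 60.4991
Σ(R_m − R̄_m)² = 497.5788  ⇒  Var(R_m) = 497.5788 / 7 = 71.0827
β = Cov / Var(R_m) = 60.4991 / 71.0827 = 0.8511
MRP = 9.87% − 5.52% = 4.35%
E(R) = R_f + β × MRP = 5.52% + 0.8511 × 4.35% = 9.22%

9.22%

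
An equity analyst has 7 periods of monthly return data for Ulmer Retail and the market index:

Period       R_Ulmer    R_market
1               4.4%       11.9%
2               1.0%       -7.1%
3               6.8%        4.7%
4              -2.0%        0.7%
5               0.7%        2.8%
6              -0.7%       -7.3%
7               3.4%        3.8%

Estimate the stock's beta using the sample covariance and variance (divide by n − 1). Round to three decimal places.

Mean R_i = (4.4 + 1.0 + 6.8 − 2.0 + 0.7 − 0.7 + 3.4) / 7 = 1.9429%
Mean R_m = (11.9 − 7.1 + 4.7 + 0.7 + 2.8 − 7.3 + 3.8) / 7 = 1.3571%
Σ(R_i − R̄_i)(R_m − R̄_m) = 77.3529  ⇒  Cov = 77.3529 / 6 = 12.8922
Σ(R_m − R̄_m)² = 277.2771  ⇒  Var(R_m) = 277.2771 / 6 = 46.2129
β = Cov / Var(R_m) = 12.8922 / 46.2129 = 0.2790

0.279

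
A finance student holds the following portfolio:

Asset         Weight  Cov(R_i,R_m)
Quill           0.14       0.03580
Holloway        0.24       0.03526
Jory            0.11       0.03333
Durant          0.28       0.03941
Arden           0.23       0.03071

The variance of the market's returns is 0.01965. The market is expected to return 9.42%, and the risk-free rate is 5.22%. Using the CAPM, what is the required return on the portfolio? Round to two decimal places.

β_Quill = 0.03580 / 0.01965 = 1.8219
β_Holloway = 0.03526 / 0.01965 = 1.7944
β_Jory = 0.03333 / 0.01965 = 1.6962
β_Durant = 0.03941 / 0.01965 = 2.0056
β_Arden = 0.03071 / 0.01965 = 1.5628
β_P = Σ w_i β_i = 0.14×1.8219 + 0.24×1.7944 + 0.11×1.6962 + 0.28×2.0056 + 0.23×1.5628 = 1.7933
MRP = 9.42% − 5.22% = 4.20%
E(R_P) = R_f + β_P × MRP = 5.22% + 1.7933 × 4.20% = 12.75%

12.75%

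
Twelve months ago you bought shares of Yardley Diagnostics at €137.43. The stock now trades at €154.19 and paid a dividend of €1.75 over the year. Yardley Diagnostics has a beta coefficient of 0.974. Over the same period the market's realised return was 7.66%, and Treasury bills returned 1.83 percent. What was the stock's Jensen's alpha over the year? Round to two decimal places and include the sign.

+5.96%

Realised HPR = (P1 + D1 − P0) / P0 = (154.19 + 1.75 − 137.43) / 137.43 = 18.51 / 137.43 = 13.4687%
MRP = 7.66% − 1.83% = 5.83%
CAPM required = R_f + β·MRP = 1.83% + 0.974 × 5.83% = 7.50842%
α = realised − required = 13.4687% − 7.50842% = +5.96%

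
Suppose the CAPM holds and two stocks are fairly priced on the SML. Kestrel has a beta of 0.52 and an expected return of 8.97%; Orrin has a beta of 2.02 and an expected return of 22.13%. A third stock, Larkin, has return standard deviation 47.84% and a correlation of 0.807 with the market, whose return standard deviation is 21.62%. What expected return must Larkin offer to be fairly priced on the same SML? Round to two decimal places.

MRP = (22.13% − 8.97%) / (2.02 − 0.52) = 8.7733%
R_f = 8.97% − 0.52 × 8.7733% = 4.4079%
β_Larkin = ρ·σ_i/σ_m = 0.807 × 47.84 / 21.62 = 1.7857
E(R_Larkin) = R_f + β × MRP = 4.4079% + 1.7857 × 8.7733% = 20.07%

20.07%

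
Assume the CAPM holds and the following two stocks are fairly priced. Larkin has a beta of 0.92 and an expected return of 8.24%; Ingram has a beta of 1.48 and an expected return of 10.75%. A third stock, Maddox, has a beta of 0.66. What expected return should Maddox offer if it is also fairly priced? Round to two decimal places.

MRP (SML slope) = (10.75% − 8.24%) / (1.48 − 0.92) = 2.51% / 0.56 = 4.4821%
R_f (intercept) = 8.24% − 0.92 × 4.4821% = 4.1165%
E(R_Maddox) = R_f + β × MRP = 4.1165% + 0.66 × 4.4821% = 7.07%

7.07%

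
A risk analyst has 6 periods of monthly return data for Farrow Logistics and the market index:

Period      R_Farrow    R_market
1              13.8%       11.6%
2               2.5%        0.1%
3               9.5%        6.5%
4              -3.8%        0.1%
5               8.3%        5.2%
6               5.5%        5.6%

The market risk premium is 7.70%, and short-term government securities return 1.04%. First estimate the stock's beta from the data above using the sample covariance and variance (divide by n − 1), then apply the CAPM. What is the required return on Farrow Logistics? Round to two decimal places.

11.03%

Mean R_i = (13.8 + 2.5 + 9.5 − 3.8 + 8.3 + 5.5) / 6 = 5.9667%
Mean R_m = (11.6 + 0.1 + 6.5 + 0.1 + 5.2 + 5.6) / 6 = 4.8500%
Σ(R_i − R̄_i)(R_m − R̄_m) = 122.0300  ⇒  Cov = 122.0300 / 5 = 24.4060
Σ(R_m − R̄_m)² = 94.0950  ⇒  Var(R_m) = 94.0950 / 5 = 18.8190
β = Cov / Var(R_m) = 24.4060 / 18.8190 = 1.2969
E(R) = R_f + β × MRP = 1.04% + 1.2969 × 7.70% = 11.03%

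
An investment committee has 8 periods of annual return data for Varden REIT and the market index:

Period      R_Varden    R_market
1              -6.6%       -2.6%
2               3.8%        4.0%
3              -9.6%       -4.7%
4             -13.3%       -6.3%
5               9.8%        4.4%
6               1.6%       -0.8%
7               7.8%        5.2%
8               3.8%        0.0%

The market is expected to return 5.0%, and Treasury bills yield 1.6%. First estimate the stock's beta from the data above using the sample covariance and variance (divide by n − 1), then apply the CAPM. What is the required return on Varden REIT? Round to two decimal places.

Mean R_i = (-6.6 + 3.8 − 9.6 − 13.3 + 9.8 + 1.6 + 7.8 + 3.8) / 8 = -0.3375%
Mean R_m = (-2.6 + 4.0 − 4.7 − 6.3 + 4.4 − 0.8 + 5.2 + 0.0) / 8 = -0.1000%
Σ(R_i − R̄_i)(R_m − R̄_m) = 243.4000  ⇒  Cov = 243.4000 / 7 = 34.7714
Σ(R_m − R̄_m)² = 131.5000  ⇒  Var(R_m) = 131.5000 / 7 = 18.7857
β = Cov / Var(R_m) = 34.7714 / 18.7857 = 1.8510
MRP = 5.0% − 1.6% = 3.40%
E(R) = R_f + β × MRP = 1.6% + 1.8510 × 3.4% = 7.89%

7.89%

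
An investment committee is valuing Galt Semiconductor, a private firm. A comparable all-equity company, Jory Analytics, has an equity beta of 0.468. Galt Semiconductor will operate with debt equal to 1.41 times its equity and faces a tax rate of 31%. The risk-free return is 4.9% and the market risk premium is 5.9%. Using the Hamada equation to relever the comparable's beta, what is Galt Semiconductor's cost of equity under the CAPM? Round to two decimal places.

10.35%

β_L = β_U × [1 + (1 − t)(D/E)] = 0.468 × [1 + (1 − 0.31) × 1.41]
    = 0.468 × [1 + 0.69 × 1.41] = 0.468 × 1.9729 = 0.9233
E(R) = R_f + β_L × MRP = 4.9% + 0.9233 × 5.9% = 10.35%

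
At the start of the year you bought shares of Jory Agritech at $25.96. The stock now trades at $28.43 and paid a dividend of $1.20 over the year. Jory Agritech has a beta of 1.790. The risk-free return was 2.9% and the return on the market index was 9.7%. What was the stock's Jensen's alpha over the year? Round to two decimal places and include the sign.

-0.93%

Realised HPR = (P1 + D1 − P0) / P0 = (28.43 + 1.20 − 25.96) / 25.96 = 3.67 / 25.96 = 14.1371%
MRP = 9.7% − 2.9% = 6.80%
CAPM required = R_f + β·MRP = 2.9% + 1.790 × 6.8% = 15.0720%
α = realised − required = 14.1371% − 15.0720% = -0.93%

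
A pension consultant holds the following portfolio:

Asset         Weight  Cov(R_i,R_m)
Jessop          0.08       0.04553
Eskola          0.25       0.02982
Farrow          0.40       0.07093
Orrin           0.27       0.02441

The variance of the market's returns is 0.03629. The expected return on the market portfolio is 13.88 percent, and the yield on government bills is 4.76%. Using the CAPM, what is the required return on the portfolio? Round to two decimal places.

β_Jessop = 0.04553 / 0.03629 = 1.2546
β_Eskola = 0.02982 / 0.03629 = 0.8217
β_Farrow = 0.07093 / 0.03629 = 1.9545
β_Orrin = 0.02441 / 0.03629 = 0.6726
β_P = Σ w_i β_i = 0.08×1.2546 + 0.25×0.8217 + 0.40×1.9545 + 0.27×0.6726 = 1.2692
MRP = 13.88% − 4.76% = 9.12%
E(R_P) = R_f + β_P × MRP = 4.76% + 1.2692 × 9.12% = 16.34%

16.34%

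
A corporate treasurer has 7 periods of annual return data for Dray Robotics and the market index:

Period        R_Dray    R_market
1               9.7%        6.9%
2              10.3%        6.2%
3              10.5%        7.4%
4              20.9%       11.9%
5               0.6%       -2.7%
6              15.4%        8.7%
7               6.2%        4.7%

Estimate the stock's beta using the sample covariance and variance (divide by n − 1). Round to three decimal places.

Mean R_i = (9.7 + 10.3 + 10.5 + 20.9 + 0.6 + 15.4 + 6.2) / 7 = 10.5143%
Mean R_m = (6.9 + 6.2 + 7.4 + 11.9 − 2.7 + 8.7 + 4.7) / 7 = 6.1571%
Σ(R_i − R̄_i)(R_m − R̄_m) = 165.5343  ⇒  Cov = 165.5343 / 6 = 27.5891
Σ(R_m − R̄_m)² = 122.1171  ⇒  Var(R_m) = 122.1171 / 6 = 20.3529
β = Cov / Var(R_m) = 27.5891 / 20.3529 = 1.3555

1.356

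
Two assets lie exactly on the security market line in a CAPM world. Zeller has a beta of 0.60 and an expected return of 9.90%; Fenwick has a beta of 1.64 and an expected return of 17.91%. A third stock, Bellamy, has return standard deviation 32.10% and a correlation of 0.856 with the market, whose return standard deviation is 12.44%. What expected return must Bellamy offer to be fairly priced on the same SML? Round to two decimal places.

22.29%

MRP = (17.91% − 9.90%) / (1.64 − 0.60) = 7.7019%
R_f = 9.90% − 0.60 × 7.7019% = 5.2789%
β_Bellamy = ρ·σ_i/σ_m = 0.856 × 32.10 / 12.44 = 2.2088
E(R_Bellamy) = R_f + β × MRP = 5.2789% + 2.2088 × 7.7019% = 22.29%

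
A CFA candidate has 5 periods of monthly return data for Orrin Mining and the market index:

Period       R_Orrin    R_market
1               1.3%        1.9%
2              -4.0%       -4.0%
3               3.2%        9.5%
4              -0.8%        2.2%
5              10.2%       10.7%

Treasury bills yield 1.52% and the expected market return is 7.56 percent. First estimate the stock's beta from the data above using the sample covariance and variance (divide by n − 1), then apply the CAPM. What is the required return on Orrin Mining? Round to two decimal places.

Mean R_i = (1.3 − 4.0 + 3.2 − 0.8 + 10.2) / 5 = 1.9800%
Mean R_m = (1.9 − 4.0 + 9.5 + 2.2 + 10.7) / 5 = 4.0600%
Σ(R_i − R̄_i)(R_m − R̄_m) = 116.0560  ⇒  Cov = 116.0560 / 4 = 29.0140
Σ(R_m − R̄_m)² = 146.7720  ⇒  Var(R_m) = 146.7720 / 4 = 36.6930
β = Cov / Var(R_m) = 29.0140 / 36.6930 = 0.7907
MRP = 7.56% − 1.52% = 6.04%
E(R) = R_f + β × MRP = 1.52% + 0.7907 × 6.04% = 6.30%

6.30%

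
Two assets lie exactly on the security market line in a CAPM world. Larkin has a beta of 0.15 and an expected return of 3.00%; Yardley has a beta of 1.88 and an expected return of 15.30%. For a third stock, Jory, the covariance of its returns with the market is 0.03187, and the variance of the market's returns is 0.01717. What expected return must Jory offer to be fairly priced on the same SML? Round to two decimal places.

15.13%

MRP = (15.30% − 3.00%) / (1.88 − 0.15) = 7.1098%
R_f = 3.00% − 0.15 × 7.1098% = 1.9335%
β_Jory = Cov / Var(R_m) = 0.03187 / 0.01717 = 1.8561
E(R_Jory) = R_f + β × MRP = 1.9335% + 1.8561 × 7.1098% = 15.13%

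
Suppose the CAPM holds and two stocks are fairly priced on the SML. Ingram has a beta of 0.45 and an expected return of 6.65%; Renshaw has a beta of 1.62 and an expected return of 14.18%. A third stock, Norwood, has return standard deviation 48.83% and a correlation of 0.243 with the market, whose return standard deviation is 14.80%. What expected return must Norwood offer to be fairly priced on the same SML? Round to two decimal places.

MRP = (14.18% − 6.65%) / (1.62 − 0.45) = 6.4359%
R_f = 6.65% − 0.45 × 6.4359% = 3.7538%
β_Norwood = ρ·σ_i/σ_m = 0.243 × 48.83 / 14.80 = 0.8017
E(R_Norwood) = R_f + β × MRP = 3.7538% + 0.8017 × 6.4359% = 8.91%

8.91%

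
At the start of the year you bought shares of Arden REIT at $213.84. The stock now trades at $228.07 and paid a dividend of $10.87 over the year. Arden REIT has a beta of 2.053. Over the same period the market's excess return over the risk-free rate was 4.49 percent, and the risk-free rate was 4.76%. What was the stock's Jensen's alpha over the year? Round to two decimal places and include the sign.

-2.24%

Realised HPR = (P1 + D1 − P0) / P0 = (228.07 + 10.87 − 213.84) / 213.84 = 25.10 / 213.84 = 11.7377%
CAPM required = R_f + β·MRP = 4.76% + 2.053 × 4.49% = 13.97797%
α = realised − required = 11.7377% − 13.97797% = -2.24%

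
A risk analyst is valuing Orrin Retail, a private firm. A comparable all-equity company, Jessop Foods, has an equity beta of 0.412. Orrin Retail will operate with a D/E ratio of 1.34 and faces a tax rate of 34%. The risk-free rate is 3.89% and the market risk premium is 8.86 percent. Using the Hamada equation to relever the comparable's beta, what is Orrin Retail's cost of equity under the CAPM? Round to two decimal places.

10.77%

β_L = β_U × [1 + (1 − t)(D/E)] = 0.412 × [1 + (1 − 0.34) × 1.34]
    = 0.412 × [1 + 0.66 × 1.34] = 0.412 × 1.8844 = 0.7764
E(R) = R_f + β_L × MRP = 3.89% + 0.7764 × 8.86% = 10.77%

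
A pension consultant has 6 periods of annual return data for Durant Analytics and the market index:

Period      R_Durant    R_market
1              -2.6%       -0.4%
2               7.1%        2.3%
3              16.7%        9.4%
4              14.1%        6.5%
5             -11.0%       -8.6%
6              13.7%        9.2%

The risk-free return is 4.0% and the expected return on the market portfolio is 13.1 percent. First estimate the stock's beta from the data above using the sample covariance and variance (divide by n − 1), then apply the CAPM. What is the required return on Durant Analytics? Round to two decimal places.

Mean R_i = (-2.6 + 7.1 + 16.7 + 14.1 − 11.0 + 13.7) / 6 = 6.3333%
Mean R_m = (-0.4 + 2.3 + 9.4 + 6.5 − 8.6 + 9.2) / 6 = 3.0667%
Σ(R_i − R̄_i)(R_m − R̄_m) = 370.1067  ⇒  Cov = 370.1067 / 5 = 74.0213
Σ(R_m − R̄_m)² = 238.2333  ⇒  Var(R_m) = 238.2333 / 5 = 47.6467
β = Cov / Var(R_m) = 74.0213 / 47.6467 = 1.5535
MRP = 13.1% − 4.0% = 9.10%
E(R) = R_f + β × MRP = 4.0% + 1.5535 × 9.1% = 18.14%

18.14%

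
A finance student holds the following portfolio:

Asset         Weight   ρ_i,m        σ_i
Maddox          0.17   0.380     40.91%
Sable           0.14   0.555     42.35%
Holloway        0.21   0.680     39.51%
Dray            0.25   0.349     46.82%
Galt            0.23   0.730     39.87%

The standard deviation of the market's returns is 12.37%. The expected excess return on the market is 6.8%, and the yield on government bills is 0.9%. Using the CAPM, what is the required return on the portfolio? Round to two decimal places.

13.19%

β_Maddox = 0.380 × 40.91% / 12.37% = 1.2567
β_Sable = 0.555 × 42.35% / 12.37% = 1.9001
β_Holloway = 0.680 × 39.51% / 12.37% = 2.1719
β_Dray = 0.349 × 46.82% / 12.37% = 1.3210
β_Galt = 0.730 × 39.87% / 12.37% = 2.3529
β_P = Σ w_i β_i = 0.17×1.2567 + 0.14×1.9001 + 0.21×2.1719 + 0.25×1.3210 + 0.23×2.3529 = 1.8072
E(R_P) = R_f + β_P × MRP = 0.9% + 1.8072 × 6.8% = 13.19%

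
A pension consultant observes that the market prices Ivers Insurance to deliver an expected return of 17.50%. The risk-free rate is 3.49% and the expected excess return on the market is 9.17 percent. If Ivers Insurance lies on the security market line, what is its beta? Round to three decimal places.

β = (E(R) − R_f) / MRP = (17.50% − 3.49%) / 9.17% = 14.01% / 9.17% = 1.528

1.528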